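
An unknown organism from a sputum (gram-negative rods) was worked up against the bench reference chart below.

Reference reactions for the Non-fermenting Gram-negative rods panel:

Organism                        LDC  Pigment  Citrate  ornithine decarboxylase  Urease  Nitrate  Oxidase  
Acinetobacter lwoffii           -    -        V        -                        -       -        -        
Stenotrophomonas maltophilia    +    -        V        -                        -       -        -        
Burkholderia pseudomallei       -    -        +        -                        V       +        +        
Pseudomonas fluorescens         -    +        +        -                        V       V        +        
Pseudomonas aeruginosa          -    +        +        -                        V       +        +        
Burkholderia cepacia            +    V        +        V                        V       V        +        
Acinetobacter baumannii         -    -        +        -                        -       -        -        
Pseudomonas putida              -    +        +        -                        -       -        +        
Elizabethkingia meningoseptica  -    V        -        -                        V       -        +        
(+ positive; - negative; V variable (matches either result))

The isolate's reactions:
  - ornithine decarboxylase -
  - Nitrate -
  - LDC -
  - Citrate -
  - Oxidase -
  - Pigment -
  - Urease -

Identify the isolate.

Acinetobacter lwoffii

LDC -: excludes Stenotrophomonas maltophilia, Burkholderia cepacia — 7 left.
Citrate -: excludes 5 organisms — 2 left.
Nitrate -: all 2 remaining candidates are consistent.
ornithine decarboxylase -: all 2 remaining candidates are consistent.
Pigment -: all 2 remaining candidates are consistent.
Oxidase -: excludes Elizabethkingia meningoseptica — 1 left.
Urease -: the one remaining candidate is consistent.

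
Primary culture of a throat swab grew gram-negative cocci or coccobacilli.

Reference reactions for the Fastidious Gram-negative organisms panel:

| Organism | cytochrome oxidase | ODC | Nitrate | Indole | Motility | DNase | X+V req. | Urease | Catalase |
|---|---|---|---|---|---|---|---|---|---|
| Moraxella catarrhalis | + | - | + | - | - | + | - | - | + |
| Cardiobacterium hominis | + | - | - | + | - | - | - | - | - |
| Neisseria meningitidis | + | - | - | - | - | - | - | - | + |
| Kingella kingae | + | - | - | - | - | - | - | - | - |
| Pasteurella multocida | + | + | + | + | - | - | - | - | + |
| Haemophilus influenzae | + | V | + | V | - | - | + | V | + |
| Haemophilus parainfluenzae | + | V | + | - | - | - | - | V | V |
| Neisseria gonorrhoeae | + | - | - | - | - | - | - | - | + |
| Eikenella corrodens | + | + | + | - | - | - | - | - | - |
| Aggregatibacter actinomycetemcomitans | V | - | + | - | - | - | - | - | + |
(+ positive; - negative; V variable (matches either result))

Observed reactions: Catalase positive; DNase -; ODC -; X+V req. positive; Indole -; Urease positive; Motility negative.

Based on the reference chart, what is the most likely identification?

Haemophilus influenzae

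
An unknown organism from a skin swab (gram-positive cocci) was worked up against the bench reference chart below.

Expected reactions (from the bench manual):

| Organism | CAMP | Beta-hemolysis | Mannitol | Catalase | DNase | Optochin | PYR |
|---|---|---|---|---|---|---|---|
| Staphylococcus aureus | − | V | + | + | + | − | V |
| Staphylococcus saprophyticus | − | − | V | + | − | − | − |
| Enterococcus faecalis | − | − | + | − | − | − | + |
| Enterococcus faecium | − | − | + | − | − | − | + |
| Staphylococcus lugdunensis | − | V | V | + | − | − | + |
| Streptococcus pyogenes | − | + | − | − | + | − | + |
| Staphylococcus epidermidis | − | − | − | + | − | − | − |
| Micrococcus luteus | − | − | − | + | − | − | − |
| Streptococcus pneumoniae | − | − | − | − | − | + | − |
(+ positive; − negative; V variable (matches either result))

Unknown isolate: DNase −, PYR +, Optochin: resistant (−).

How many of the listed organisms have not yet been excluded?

3

PYR +: excludes Staphylococcus saprophyticus, Staphylococcus epidermidis, Micrococcus luteus, Streptococcus pneumoniae — 5 left.
DNase −: excludes Staphylococcus aureus, Streptococcus pyogenes — 3 left.
Optochin −: all 3 remaining candidates are consistent.
Still consistent: Enterococcus faecalis, Enterococcus faecium, Staphylococcus lugdunensis.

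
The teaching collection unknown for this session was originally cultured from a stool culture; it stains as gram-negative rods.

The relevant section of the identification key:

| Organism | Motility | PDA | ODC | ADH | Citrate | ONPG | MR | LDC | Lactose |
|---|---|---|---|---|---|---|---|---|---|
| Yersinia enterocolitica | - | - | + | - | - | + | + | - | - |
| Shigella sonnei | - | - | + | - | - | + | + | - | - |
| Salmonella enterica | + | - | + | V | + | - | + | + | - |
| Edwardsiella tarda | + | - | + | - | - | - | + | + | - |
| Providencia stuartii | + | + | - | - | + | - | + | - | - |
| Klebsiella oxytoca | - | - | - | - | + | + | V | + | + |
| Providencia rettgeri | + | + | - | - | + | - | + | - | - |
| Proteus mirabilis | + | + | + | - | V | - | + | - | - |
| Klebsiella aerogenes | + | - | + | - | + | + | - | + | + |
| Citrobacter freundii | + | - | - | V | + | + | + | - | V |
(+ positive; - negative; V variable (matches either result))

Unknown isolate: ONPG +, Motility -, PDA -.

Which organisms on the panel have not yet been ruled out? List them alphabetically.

PDA -: excludes Providencia stuartii, Providencia rettgeri, Proteus mirabilis — 7 left.
Motility -: excludes Salmonella enterica, Edwardsiella tarda, Klebsiella aerogenes, Citrobacter freundii — 3 left.
ONPG +: all 3 remaining candidates are consistent.

Klebsiella oxytoca, Shigella sonnei, Yersinia enterocolitica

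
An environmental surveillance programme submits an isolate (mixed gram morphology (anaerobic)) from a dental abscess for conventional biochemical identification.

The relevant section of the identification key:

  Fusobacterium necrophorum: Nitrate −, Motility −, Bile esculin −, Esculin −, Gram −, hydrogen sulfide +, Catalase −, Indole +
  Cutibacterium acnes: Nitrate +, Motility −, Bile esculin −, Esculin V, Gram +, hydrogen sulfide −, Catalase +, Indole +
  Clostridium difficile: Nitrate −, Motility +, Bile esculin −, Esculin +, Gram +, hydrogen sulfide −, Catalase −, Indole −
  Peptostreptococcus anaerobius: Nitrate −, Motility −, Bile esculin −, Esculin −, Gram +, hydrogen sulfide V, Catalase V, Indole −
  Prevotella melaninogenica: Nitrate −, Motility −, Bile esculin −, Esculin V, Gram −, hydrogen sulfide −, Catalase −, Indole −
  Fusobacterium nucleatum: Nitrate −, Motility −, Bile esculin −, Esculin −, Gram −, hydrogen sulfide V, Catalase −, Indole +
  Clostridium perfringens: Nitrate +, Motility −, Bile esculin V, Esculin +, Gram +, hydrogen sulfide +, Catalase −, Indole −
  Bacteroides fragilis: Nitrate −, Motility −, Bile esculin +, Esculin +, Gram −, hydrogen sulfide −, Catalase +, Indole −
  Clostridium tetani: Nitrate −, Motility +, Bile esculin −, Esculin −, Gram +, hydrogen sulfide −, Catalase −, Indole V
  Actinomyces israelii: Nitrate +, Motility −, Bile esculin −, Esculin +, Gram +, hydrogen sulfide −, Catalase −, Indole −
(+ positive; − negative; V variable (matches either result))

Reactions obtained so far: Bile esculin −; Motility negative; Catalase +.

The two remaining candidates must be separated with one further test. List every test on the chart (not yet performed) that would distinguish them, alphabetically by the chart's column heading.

Catalase +: excludes 7 organisms — 3 left.
Motility −: all 3 remaining candidates are consistent.
Bile esculin −: excludes Bacteroides fragilis — 2 left.
Two candidates remain: Cutibacterium acnes and Peptostreptococcus anaerobius.
  Nitrate: Cutibacterium acnes +, Peptostreptococcus anaerobius − — discriminates.
  Esculin: V vs − — variable for at least one, does not separate.
  Gram: + vs + — same for both, does not separate.
  hydrogen sulfide: − vs V — variable for at least one, does not separate.
  Indole: Cutibacterium acnes +, Peptostreptococcus anaerobius − — discriminates.

Indole, Nitrate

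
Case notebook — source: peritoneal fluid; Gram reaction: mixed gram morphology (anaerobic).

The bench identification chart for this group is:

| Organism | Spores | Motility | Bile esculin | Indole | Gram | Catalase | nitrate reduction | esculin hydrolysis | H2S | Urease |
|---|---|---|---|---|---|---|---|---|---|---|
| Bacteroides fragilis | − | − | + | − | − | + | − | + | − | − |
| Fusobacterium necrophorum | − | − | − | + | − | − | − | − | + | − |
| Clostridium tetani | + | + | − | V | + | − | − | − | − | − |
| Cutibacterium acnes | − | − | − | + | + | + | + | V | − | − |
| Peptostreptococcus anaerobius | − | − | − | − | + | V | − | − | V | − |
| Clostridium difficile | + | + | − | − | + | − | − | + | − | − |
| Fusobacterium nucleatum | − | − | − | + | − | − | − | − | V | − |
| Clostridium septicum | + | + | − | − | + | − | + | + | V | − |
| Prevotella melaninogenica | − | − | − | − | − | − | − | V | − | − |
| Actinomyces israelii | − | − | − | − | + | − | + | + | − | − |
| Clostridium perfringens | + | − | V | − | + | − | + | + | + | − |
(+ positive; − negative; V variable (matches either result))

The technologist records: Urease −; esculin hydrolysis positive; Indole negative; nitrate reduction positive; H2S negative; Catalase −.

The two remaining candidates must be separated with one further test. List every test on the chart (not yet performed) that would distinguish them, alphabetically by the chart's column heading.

Motility, Spores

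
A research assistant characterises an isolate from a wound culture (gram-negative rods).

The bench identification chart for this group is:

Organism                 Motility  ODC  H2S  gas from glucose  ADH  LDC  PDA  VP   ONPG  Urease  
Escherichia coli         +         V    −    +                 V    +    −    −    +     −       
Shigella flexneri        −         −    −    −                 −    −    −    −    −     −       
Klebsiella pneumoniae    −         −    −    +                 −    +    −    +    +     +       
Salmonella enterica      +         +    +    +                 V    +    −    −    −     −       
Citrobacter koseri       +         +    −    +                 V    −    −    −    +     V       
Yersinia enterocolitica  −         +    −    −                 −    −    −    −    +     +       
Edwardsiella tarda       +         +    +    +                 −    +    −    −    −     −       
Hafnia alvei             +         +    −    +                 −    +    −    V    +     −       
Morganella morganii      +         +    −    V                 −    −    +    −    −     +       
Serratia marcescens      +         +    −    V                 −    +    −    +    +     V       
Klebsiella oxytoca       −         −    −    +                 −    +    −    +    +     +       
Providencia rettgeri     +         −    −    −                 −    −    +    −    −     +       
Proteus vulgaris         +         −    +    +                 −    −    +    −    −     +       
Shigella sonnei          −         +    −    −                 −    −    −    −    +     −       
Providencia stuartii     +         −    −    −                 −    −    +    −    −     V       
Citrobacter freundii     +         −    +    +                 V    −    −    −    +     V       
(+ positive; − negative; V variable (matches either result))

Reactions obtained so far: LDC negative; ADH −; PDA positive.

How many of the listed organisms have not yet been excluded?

4

LDC −: excludes 7 organisms — 9 left.
PDA +: excludes 5 organisms — 4 left.
ADH −: all 4 remaining candidates are consistent.
Still consistent: Morganella morganii, Proteus vulgaris, Providencia rettgeri, Providencia stuartii.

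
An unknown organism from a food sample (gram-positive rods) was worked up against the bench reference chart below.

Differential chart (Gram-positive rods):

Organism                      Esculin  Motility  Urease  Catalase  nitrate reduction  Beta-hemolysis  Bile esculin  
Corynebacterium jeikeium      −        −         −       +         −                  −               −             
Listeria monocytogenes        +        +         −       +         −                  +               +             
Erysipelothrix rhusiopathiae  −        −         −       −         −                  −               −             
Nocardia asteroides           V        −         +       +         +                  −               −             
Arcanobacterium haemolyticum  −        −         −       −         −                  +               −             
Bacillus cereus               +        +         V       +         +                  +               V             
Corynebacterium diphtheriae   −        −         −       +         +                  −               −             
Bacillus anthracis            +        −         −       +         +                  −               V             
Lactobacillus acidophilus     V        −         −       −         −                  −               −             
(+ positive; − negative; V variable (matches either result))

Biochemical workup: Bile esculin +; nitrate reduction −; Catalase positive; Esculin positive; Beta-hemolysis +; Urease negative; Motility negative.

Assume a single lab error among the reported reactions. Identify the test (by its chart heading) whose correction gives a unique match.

Motility

As reported, no row in the chart matches all 7 reactions.
Reversing Beta-hemolysis → still no organism matches.
Reversing nitrate reduction → still no organism matches.
Reversing Bile esculin → still no organism matches.
Reversing Catalase → still no organism matches.
Reversing Esculin → still no organism matches.
Reversing Motility (to +) → unique match: Listeria monocytogenes.
Reversing Urease → still no organism matches.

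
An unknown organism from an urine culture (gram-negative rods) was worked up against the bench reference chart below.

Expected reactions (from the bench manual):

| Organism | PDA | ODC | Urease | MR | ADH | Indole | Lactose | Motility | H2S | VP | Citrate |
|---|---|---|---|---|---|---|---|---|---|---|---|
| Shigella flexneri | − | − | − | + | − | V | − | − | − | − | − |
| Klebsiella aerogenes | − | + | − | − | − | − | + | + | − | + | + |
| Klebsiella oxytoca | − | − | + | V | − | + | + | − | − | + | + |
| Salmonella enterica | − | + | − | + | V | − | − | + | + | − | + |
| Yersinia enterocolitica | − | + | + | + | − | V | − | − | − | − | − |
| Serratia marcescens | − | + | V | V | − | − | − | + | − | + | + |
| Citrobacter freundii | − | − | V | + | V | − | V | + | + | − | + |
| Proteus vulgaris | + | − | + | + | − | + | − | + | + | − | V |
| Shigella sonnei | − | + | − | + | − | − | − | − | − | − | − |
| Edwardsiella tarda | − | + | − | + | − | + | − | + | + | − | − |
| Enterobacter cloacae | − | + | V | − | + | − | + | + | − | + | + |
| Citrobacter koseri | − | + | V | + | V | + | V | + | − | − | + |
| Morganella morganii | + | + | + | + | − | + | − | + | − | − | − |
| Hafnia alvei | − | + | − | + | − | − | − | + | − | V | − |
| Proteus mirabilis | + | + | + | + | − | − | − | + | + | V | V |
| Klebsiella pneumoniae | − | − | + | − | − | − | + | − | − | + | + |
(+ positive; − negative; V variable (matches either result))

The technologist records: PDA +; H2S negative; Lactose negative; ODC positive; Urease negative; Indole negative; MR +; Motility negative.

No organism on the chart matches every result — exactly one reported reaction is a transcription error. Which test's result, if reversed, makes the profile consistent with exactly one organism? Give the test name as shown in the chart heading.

As reported, no row in the chart matches all 8 reactions.
Reversing Indole → still no organism matches.
Reversing ODC → still no organism matches.
Reversing Urease → still no organism matches.
Reversing Motility → still no organism matches.
Reversing MR → still no organism matches.
Reversing PDA (to −) → unique match: Shigella sonnei.
Reversing Lactose → still no organism matches.
Reversing H2S → still no organism matches.

PDA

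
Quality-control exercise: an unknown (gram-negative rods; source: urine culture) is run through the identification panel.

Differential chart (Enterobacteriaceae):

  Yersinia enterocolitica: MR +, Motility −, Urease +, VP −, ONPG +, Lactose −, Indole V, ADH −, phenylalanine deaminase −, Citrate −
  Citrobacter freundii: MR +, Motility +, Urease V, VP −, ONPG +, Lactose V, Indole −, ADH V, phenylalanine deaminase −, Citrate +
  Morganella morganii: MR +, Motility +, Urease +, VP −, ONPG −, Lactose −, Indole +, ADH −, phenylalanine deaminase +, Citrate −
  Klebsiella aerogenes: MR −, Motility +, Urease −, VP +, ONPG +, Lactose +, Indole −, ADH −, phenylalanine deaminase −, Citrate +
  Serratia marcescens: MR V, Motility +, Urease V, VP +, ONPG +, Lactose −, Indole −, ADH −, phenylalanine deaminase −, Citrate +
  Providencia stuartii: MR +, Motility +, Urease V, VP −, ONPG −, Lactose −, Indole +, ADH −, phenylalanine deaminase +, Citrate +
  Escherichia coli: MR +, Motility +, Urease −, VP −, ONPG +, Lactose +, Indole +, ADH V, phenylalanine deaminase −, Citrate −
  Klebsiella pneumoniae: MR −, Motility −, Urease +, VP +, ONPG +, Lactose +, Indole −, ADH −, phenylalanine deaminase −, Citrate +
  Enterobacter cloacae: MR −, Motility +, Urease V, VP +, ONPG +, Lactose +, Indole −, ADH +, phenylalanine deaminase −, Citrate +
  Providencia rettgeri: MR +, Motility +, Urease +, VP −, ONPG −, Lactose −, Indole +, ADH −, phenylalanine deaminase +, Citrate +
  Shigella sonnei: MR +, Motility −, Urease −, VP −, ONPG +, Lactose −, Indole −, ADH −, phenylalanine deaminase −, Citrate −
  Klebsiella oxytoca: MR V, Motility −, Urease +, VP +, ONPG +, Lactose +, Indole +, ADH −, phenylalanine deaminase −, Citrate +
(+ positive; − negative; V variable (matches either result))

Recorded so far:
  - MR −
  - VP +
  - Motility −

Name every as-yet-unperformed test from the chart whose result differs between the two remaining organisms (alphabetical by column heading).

Indole

VP +: excludes 7 organisms — 5 left.
MR −: all 5 remaining candidates are consistent.
Motility −: excludes Klebsiella aerogenes, Serratia marcescens, Enterobacter cloacae — 2 left.
Two candidates remain: Klebsiella oxytoca and Klebsiella pneumoniae.
  Urease: + vs + — same for both, does not separate.
  ONPG: + vs + — same for both, does not separate.
  Lactose: + vs + — same for both, does not separate.
  Indole: Klebsiella oxytoca +, Klebsiella pneumoniae − — discriminates.
  ADH: − vs − — same for both, does not separate.
  phenylalanine deaminase: − vs − — same for both, does not separate.
  Citrate: + vs + — same for both, does not separate.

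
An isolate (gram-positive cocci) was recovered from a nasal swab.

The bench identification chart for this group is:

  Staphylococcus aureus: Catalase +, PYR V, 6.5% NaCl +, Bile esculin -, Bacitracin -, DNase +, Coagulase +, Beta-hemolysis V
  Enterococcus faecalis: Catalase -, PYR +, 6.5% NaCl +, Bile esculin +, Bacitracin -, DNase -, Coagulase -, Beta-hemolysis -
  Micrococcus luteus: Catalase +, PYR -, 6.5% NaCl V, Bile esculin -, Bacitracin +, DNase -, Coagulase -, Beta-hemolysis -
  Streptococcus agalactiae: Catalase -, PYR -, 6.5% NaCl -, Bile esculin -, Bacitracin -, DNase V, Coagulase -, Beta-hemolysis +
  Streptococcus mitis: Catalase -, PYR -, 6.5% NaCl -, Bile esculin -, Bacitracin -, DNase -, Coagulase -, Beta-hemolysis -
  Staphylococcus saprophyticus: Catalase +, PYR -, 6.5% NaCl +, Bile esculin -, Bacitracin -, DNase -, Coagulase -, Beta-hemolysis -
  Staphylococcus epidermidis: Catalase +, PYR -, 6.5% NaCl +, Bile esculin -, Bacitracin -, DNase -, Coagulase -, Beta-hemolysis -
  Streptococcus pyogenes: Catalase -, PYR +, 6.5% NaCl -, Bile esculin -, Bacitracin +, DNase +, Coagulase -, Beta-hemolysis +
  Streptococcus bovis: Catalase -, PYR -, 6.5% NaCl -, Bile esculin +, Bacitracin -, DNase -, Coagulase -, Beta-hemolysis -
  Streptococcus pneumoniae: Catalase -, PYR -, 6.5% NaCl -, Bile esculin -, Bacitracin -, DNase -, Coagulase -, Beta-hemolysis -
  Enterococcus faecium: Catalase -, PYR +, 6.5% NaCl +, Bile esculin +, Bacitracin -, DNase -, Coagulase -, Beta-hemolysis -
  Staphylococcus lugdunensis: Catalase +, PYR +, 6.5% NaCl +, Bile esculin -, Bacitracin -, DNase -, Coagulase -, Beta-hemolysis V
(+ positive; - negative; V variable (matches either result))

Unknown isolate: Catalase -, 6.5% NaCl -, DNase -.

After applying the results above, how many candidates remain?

4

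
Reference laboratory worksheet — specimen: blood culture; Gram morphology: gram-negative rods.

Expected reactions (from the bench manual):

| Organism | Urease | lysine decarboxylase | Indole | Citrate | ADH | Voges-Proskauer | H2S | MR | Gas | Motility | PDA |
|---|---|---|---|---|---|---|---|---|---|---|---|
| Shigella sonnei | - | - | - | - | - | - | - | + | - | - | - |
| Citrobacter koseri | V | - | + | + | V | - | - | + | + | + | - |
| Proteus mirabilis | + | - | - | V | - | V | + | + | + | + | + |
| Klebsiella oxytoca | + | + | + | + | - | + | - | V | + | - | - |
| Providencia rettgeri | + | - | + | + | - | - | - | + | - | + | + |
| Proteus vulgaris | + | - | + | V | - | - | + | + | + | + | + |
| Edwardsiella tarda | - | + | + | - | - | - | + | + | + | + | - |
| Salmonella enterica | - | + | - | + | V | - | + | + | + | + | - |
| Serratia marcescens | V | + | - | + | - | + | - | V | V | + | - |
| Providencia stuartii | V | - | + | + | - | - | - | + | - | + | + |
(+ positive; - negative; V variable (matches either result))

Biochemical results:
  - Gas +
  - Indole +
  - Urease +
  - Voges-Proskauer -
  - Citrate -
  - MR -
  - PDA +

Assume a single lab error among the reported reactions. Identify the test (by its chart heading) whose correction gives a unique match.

MR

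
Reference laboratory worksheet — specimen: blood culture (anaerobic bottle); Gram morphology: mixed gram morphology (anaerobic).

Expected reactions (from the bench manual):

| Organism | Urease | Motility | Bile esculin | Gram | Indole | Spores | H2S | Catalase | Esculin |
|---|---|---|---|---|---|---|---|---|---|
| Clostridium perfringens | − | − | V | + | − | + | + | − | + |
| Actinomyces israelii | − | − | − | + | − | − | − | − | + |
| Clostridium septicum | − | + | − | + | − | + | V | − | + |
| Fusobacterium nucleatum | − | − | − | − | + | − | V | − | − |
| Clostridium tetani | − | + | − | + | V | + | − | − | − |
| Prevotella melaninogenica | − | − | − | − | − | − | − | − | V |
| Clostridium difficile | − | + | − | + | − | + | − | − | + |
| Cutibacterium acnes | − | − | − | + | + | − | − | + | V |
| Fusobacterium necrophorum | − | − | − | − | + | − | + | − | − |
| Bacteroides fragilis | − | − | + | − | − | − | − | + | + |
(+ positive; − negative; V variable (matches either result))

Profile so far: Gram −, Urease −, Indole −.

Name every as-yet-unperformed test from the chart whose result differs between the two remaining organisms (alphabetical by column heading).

Urease −: all 10 remaining candidates are consistent.
Indole −: excludes Fusobacterium nucleatum, Cutibacterium acnes, Fusobacterium necrophorum — 7 left.
Gram −: excludes 5 organisms — 2 left.
Two candidates remain: Bacteroides fragilis and Prevotella melaninogenica.
  Motility: − vs − — same for both, does not separate.
  Bile esculin: Bacteroides fragilis +, Prevotella melaninogenica − — discriminates.
  Spores: − vs − — same for both, does not separate.
  H2S: − vs − — same for both, does not separate.
  Catalase: Bacteroides fragilis +, Prevotella melaninogenica − — discriminates.
  Esculin: + vs V — variable for at least one, does not separate.

Bile esculin, Catalase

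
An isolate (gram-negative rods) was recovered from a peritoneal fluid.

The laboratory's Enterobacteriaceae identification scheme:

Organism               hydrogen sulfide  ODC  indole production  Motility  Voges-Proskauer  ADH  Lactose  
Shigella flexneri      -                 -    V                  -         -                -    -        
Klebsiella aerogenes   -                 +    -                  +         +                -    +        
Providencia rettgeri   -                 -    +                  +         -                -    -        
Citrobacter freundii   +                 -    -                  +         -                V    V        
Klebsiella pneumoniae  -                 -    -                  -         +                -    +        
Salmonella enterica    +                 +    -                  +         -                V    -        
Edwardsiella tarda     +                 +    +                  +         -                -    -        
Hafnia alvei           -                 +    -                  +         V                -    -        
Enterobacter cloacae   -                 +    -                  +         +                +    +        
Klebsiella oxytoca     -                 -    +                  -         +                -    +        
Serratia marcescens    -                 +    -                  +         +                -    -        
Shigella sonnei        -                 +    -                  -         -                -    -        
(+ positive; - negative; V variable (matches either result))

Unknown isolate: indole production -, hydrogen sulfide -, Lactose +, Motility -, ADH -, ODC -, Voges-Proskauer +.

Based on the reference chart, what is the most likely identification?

hydrogen sulfide -: excludes Citrobacter freundii, Salmonella enterica, Edwardsiella tarda — 9 left.
ODC -: excludes 5 organisms — 4 left.
Voges-Proskauer +: excludes Shigella flexneri, Providencia rettgeri — 2 left.
Motility -: all 2 remaining candidates are consistent.
ADH -: all 2 remaining candidates are consistent.
indole production -: excludes Klebsiella oxytoca — 1 left.
Lactose +: the one remaining candidate is consistent.

Klebsiella pneumoniae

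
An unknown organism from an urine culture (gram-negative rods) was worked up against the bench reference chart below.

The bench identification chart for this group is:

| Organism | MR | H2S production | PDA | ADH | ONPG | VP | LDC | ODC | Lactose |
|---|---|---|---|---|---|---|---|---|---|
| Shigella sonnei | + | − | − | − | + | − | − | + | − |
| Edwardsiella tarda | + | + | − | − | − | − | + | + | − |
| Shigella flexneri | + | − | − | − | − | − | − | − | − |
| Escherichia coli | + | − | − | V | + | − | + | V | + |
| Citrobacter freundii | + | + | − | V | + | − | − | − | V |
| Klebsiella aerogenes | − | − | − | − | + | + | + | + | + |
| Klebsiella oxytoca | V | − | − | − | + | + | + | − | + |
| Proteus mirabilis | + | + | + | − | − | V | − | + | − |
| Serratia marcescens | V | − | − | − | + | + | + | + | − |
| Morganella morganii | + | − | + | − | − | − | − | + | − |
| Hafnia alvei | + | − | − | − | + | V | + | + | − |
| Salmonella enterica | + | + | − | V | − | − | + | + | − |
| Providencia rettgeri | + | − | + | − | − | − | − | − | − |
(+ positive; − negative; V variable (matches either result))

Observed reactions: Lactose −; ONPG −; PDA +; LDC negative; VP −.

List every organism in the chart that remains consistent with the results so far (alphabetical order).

Morganella morganii, Proteus mirabilis, Providencia rettgeri

VP −: excludes Klebsiella aerogenes, Klebsiella oxytoca, Serratia marcescens — 10 left.
LDC −: excludes Edwardsiella tarda, Escherichia coli, Hafnia alvei, Salmonella enterica — 6 left.
ONPG −: excludes Shigella sonnei, Citrobacter freundii — 4 left.
Lactose −: all 4 remaining candidates are consistent.
PDA +: excludes Shigella flexneri — 3 left.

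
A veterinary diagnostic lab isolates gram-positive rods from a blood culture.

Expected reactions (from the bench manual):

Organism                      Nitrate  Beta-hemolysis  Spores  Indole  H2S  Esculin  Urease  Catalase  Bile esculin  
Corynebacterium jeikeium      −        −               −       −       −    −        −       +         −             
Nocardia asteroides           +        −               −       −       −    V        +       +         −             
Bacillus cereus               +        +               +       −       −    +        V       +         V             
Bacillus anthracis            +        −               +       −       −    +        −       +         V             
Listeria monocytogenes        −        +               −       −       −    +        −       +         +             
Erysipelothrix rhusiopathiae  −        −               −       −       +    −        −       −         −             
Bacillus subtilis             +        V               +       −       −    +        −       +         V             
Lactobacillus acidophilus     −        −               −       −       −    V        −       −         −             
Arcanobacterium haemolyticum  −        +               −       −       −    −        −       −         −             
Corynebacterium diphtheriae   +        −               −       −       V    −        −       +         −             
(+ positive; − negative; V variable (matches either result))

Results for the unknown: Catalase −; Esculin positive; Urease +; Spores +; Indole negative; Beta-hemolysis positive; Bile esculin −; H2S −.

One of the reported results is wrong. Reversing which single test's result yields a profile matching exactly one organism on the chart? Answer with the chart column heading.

As reported, no row in the chart matches all 8 reactions.
Reversing H2S → still no organism matches.
Reversing Catalase (to +) → unique match: Bacillus cereus.
Reversing Beta-hemolysis → still no organism matches.
Reversing Spores → still no organism matches.
Reversing Indole → still no organism matches.
Reversing Urease → still no organism matches.
Reversing Esculin → still no organism matches.
Reversing Bile esculin → still no organism matches.

Catalase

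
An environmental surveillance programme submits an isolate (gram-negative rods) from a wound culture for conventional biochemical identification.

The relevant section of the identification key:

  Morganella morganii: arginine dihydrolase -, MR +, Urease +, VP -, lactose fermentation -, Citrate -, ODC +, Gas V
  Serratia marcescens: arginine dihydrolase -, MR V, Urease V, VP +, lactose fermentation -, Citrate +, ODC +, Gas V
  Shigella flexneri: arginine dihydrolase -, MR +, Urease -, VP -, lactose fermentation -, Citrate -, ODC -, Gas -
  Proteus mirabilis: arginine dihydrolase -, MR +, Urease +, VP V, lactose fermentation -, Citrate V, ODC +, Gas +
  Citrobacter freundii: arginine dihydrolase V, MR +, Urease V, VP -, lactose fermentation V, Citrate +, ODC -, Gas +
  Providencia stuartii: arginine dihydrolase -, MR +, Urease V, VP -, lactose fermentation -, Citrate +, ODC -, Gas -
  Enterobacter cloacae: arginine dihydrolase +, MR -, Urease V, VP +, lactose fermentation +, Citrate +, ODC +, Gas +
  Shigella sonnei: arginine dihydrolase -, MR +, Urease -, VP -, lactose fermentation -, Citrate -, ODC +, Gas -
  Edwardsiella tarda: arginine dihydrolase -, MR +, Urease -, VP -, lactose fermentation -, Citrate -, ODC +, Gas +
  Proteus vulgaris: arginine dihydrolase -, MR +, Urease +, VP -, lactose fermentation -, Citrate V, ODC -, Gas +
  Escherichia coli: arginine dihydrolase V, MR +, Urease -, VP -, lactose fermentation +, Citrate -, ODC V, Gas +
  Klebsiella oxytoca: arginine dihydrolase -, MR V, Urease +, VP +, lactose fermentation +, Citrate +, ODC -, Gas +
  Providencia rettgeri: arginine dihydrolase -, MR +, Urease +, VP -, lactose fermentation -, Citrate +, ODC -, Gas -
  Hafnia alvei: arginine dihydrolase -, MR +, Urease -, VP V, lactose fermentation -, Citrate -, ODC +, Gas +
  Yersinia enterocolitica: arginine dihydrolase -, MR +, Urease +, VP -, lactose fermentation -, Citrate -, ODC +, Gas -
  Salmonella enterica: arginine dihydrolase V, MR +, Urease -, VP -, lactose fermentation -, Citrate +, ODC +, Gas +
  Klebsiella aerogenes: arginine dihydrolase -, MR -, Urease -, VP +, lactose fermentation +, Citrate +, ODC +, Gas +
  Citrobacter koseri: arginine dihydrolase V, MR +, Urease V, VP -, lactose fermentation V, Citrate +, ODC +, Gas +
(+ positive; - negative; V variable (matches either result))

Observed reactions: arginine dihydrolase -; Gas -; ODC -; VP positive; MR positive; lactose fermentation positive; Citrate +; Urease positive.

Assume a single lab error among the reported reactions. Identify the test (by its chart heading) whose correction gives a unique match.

Gas

As reported, no row in the chart matches all 8 reactions.
Reversing VP → still no organism matches.
Reversing lactose fermentation → still no organism matches.
Reversing Gas (to +) → unique match: Klebsiella oxytoca.
Reversing arginine dihydrolase → still no organism matches.
Reversing Citrate → still no organism matches.
Reversing MR → still no organism matches.
Reversing Urease → still no organism matches.
Reversing ODC → still no organism matches.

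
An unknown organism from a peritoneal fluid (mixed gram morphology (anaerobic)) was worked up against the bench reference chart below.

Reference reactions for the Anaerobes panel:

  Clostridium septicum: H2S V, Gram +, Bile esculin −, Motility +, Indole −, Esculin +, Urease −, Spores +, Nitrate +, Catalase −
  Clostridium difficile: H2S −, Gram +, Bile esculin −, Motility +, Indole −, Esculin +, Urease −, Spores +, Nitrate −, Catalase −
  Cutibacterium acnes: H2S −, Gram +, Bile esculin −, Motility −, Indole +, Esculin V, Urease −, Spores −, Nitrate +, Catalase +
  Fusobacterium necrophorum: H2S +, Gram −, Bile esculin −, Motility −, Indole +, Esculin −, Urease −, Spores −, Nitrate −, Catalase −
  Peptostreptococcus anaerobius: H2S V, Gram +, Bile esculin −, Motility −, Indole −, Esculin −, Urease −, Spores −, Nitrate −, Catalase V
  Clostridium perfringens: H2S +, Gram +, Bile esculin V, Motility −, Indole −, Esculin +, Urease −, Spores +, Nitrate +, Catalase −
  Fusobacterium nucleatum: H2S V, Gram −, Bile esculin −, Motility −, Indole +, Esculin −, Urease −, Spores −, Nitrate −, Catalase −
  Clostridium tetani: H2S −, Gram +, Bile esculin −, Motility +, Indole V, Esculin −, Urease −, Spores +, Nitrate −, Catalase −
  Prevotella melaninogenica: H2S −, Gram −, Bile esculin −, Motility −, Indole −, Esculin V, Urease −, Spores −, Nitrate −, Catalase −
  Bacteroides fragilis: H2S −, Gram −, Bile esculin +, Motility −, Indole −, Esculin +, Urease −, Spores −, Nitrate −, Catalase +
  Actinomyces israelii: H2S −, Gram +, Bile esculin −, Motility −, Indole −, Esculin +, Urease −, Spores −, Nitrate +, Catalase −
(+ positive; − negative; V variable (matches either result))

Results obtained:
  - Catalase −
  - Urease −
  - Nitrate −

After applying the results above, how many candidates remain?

6

Urease −: all 11 remaining candidates are consistent.
Catalase −: excludes Cutibacterium acnes, Bacteroides fragilis — 9 left.
Nitrate −: excludes Clostridium septicum, Clostridium perfringens, Actinomyces israelii — 6 left.
Still consistent: Clostridium difficile, Clostridium tetani, Fusobacterium necrophorum, Fusobacterium nucleatum, Peptostreptococcus anaerobius, Prevotella melaninogenica.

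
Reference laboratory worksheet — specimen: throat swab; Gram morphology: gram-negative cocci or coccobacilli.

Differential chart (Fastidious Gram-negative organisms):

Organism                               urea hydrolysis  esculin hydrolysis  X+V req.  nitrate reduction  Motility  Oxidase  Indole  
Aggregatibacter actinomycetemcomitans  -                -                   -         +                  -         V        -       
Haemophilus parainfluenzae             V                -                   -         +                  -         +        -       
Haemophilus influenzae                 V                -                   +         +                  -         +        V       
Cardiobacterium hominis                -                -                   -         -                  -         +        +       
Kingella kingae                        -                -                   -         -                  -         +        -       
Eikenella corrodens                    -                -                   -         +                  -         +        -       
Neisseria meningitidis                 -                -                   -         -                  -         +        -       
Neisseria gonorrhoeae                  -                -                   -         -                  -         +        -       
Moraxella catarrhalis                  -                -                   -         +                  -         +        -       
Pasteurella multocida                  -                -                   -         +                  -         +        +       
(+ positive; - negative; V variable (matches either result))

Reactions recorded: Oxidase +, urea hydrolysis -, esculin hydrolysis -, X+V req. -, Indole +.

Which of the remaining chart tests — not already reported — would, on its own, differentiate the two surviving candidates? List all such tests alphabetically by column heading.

nitrate reduction

esculin hydrolysis -: all 10 remaining candidates are consistent.
Oxidase +: all 10 remaining candidates are consistent.
X+V req. -: excludes Haemophilus influenzae — 9 left.
urea hydrolysis -: all 9 remaining candidates are consistent.
Indole +: excludes 7 organisms — 2 left.
Two candidates remain: Cardiobacterium hominis and Pasteurella multocida.
  nitrate reduction: Cardiobacterium hominis -, Pasteurella multocida + — discriminates.
  Motility: - vs - — same for both, does not separate.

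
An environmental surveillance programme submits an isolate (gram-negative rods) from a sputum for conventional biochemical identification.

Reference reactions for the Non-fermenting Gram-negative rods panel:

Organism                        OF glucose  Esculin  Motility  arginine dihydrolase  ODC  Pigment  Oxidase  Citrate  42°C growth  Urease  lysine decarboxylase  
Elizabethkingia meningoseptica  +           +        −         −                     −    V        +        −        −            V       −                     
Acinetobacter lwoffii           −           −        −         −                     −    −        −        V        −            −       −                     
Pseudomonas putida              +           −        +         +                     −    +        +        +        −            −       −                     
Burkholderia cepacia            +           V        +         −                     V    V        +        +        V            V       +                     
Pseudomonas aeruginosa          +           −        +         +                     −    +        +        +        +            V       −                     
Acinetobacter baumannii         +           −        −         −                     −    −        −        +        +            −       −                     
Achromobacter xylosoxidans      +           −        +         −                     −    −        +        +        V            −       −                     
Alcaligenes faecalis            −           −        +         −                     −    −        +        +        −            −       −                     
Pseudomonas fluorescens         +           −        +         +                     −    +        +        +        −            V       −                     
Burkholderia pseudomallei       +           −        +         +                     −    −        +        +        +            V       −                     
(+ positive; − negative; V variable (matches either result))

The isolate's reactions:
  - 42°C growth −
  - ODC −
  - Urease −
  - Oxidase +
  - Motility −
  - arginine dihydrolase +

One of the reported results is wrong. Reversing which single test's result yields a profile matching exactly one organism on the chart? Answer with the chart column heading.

arginine dihydrolase

As reported, no row in the chart matches all 6 reactions.
Reversing Oxidase → still no organism matches.
Reversing 42°C growth → still no organism matches.
Reversing Motility → 2 organisms match (not unique).
Reversing ODC → still no organism matches.
Reversing Urease → still no organism matches.
Reversing arginine dihydrolase (to −) → unique match: Elizabethkingia meningoseptica.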